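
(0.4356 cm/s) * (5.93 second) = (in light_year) 2.73e-18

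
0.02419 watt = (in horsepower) 3.244e-05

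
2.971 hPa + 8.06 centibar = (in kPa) 8.357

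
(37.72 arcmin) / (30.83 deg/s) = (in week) 3.372e-08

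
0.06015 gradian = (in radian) 0.0009448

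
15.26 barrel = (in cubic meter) 2.426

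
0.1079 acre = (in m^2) 436.7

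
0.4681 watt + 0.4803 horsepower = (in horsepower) 0.4809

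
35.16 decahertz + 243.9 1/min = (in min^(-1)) 2.134e+04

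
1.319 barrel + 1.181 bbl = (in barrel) 2.5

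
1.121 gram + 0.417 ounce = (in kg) 0.01294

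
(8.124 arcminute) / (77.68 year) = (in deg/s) 5.527e-11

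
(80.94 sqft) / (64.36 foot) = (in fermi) 3.833e+14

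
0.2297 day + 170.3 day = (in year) 0.4672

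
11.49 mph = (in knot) 9.985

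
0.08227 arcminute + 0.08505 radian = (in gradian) 5.416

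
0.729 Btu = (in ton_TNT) 1.838e-07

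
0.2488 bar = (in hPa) 248.8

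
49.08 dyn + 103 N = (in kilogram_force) 10.5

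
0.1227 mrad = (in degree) 0.00703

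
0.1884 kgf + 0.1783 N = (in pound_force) 0.4554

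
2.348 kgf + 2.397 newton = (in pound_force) 5.715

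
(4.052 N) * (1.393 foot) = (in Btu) 0.001631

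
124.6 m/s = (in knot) 242.2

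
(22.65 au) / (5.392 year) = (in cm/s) 1.993e+06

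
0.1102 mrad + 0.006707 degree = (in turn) 3.617e-05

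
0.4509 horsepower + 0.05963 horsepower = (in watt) 380.7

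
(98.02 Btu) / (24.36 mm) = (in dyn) 4.245e+11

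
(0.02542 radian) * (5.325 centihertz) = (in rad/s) 0.001354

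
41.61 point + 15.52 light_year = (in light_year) 15.52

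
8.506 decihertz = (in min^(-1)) 51.04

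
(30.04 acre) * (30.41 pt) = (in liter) 1.304e+06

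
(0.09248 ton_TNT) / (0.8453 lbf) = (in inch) 4.051e+09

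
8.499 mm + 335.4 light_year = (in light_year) 335.4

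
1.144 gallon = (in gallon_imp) 0.9526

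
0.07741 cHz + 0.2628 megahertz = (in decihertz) 2.628e+06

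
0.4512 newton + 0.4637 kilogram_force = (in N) 4.999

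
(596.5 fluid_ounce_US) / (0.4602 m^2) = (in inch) 1.509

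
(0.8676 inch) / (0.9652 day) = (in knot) 5.137e-07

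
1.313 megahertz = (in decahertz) 1.313e+05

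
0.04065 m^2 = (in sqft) 0.4376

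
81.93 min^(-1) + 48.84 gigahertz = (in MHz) 4.884e+04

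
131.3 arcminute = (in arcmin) 131.3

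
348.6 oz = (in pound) 21.79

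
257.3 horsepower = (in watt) 1.919e+05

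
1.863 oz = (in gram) 52.82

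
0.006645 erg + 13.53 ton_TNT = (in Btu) 5.366e+07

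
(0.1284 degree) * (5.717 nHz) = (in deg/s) 7.341e-10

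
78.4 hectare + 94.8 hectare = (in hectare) 173.2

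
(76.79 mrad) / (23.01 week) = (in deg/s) 3.162e-07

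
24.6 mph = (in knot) 21.38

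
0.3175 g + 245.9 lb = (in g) 1.115e+05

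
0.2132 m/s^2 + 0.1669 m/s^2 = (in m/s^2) 0.3801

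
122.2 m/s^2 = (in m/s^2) 122.2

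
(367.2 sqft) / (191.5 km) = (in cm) 0.01781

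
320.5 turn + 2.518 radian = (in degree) 1.155e+05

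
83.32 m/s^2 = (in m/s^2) 83.32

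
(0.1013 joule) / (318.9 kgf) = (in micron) 32.39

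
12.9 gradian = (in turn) 0.03225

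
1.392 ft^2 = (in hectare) 1.293e-05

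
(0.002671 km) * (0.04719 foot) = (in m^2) 0.03842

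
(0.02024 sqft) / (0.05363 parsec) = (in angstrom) 1.136e-08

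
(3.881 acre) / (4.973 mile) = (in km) 0.001962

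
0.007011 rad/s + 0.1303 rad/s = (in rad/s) 0.1373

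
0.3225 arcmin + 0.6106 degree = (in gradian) 0.6844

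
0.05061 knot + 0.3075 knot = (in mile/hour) 0.4121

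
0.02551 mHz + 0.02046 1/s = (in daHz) 0.002049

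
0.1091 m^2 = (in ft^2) 1.174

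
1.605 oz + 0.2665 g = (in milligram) 4.577e+04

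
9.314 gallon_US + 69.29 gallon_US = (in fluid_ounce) 1.006e+04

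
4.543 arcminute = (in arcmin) 4.543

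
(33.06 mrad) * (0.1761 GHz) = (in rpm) 5.559e+07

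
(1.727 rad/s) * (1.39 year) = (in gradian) 4.819e+09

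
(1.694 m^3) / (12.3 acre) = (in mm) 0.03403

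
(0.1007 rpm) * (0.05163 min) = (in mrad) 32.67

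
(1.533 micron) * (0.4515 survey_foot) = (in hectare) 2.11e-11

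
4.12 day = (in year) 0.01129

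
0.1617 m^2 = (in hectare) 1.617e-05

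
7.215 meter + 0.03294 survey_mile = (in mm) 6.023e+04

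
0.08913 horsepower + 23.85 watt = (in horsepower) 0.1211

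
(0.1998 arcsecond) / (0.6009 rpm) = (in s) 1.539e-05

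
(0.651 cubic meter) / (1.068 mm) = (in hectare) 0.06096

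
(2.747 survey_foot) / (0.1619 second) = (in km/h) 18.62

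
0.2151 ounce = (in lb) 0.01344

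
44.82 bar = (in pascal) 4.482e+06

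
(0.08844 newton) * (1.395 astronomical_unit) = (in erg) 1.846e+17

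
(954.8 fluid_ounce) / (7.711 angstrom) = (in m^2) 3.662e+07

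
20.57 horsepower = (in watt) 1.534e+04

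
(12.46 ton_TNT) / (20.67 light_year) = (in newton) 2.666e-07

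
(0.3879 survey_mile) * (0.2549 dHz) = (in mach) 0.04673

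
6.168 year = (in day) 2251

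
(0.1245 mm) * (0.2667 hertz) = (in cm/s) 0.00332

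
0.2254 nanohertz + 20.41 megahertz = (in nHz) 2.041e+16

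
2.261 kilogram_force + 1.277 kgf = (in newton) 34.7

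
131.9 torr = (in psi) 2.551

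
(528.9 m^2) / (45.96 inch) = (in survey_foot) 1486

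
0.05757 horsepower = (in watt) 42.93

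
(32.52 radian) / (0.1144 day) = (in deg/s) 0.1885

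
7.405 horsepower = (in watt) 5522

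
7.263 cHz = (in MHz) 7.263e-08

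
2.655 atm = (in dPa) 2.69e+06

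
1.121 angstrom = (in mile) 6.966e-14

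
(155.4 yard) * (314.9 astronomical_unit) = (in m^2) 6.694e+15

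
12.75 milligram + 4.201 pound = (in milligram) 1.906e+06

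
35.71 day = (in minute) 5.142e+04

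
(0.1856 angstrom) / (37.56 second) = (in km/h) 1.779e-12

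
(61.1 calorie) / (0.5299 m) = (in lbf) 108.5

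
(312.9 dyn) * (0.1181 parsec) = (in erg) 1.14e+20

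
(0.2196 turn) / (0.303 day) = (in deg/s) 0.00302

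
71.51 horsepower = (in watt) 5.332e+04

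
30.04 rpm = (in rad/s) 3.146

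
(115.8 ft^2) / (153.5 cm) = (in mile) 0.004355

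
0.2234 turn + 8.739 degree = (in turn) 0.2477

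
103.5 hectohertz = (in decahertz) 1035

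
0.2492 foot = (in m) 0.07596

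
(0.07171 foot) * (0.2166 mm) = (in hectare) 4.734e-10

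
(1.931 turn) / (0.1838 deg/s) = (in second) 3782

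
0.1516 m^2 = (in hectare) 1.516e-05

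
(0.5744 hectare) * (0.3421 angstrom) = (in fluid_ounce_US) 0.006645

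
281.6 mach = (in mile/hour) 2.145e+05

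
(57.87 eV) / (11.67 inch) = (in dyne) 3.128e-12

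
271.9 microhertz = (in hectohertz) 2.719e-06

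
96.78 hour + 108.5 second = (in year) 0.01105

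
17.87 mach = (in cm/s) 6.085e+05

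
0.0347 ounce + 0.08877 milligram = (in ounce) 0.0347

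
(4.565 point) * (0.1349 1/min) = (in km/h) 1.303e-05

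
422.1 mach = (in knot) 2.794e+05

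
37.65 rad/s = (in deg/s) 2157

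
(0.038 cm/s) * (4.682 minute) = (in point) 302.6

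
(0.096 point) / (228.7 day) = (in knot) 3.332e-12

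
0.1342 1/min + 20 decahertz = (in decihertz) 2000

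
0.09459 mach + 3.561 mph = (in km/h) 121.7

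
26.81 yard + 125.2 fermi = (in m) 24.52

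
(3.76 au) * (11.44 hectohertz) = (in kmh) 2.317e+15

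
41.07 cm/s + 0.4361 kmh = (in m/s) 0.5318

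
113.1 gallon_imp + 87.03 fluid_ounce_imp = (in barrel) 3.25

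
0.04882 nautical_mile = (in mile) 0.05618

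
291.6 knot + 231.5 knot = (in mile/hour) 602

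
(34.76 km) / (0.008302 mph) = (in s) 9.366e+06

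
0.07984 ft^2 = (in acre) 1.833e-06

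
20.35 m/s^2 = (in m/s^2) 20.35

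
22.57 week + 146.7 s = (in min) 2.275e+05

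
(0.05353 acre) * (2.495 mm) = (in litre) 540.5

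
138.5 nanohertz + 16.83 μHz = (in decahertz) 1.697e-06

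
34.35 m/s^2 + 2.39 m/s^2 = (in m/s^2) 36.74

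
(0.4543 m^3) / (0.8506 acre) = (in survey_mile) 8.201e-08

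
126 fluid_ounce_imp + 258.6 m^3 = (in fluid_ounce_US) 8.744e+06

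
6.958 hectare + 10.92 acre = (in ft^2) 1.225e+06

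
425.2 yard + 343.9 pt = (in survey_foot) 1276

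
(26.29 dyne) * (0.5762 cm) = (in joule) 1.515e-06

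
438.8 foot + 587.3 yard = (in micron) 6.708e+08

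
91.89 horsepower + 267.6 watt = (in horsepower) 92.25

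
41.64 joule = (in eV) 2.599e+20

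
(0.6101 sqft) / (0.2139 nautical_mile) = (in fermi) 1.431e+11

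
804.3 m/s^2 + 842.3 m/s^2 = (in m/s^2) 1647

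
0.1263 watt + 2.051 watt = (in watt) 2.177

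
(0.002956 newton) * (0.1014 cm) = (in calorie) 7.164e-07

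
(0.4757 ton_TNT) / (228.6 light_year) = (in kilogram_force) 9.384e-11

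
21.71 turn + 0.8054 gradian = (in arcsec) 2.814e+07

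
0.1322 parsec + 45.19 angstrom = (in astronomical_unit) 2.727e+04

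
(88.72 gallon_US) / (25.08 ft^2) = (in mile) 8.956e-05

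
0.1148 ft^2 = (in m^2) 0.01067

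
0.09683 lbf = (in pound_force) 0.09683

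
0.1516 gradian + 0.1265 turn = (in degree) 45.68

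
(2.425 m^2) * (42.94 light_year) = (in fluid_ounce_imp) 3.467e+22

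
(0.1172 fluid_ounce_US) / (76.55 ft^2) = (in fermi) 4.874e+08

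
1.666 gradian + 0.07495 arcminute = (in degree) 1.501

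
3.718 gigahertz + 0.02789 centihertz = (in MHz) 3718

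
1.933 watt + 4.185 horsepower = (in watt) 3123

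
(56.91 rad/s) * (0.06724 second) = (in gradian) 243.6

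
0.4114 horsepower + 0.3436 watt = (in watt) 307.1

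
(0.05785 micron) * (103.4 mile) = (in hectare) 9.627e-07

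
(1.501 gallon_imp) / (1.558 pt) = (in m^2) 12.42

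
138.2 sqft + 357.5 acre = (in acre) 357.5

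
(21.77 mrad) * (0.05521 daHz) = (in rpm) 0.1148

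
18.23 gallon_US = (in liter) 69.01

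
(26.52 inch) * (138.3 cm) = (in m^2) 0.9316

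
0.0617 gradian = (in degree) 0.05553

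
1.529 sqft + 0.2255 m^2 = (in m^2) 0.3675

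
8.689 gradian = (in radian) 0.1365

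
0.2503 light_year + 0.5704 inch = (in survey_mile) 1.471e+12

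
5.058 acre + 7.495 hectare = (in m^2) 9.542e+04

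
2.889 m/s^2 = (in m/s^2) 2.889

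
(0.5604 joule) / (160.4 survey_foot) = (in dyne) 1146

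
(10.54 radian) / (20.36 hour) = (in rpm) 0.001373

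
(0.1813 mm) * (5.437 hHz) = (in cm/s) 9.857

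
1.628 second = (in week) 2.692e-06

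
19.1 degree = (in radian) 0.3334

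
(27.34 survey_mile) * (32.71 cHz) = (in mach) 42.27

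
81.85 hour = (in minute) 4911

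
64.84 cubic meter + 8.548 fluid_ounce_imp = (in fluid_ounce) 2.193e+06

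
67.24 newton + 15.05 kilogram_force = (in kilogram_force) 21.91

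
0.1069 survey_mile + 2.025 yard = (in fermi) 1.739e+17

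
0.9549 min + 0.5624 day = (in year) 0.001543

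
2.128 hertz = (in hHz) 0.02128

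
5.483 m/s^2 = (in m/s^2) 5.483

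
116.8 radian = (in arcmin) 4.015e+05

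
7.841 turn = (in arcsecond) 1.016e+07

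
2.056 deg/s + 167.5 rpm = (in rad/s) 17.58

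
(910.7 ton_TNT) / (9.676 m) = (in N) 3.938e+11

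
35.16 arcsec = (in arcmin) 0.586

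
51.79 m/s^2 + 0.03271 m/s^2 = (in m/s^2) 51.82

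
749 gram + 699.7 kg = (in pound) 1544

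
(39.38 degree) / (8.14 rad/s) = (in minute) 0.001407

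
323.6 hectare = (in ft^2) 3.483e+07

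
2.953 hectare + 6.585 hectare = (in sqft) 1.027e+06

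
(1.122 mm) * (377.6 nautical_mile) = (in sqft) 8446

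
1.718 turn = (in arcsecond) 2.227e+06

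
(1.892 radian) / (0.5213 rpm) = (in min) 0.5776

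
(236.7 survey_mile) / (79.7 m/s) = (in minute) 79.66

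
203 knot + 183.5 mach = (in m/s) 6.259e+04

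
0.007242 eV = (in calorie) 2.773e-22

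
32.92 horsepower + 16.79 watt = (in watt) 2.457e+04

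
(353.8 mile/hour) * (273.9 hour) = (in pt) 4.421e+11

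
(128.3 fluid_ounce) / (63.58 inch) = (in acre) 5.806e-07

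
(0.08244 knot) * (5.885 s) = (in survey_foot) 0.8189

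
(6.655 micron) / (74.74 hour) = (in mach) 7.264e-14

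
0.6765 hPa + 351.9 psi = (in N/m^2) 2.426e+06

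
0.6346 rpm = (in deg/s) 3.808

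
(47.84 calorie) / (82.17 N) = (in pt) 6905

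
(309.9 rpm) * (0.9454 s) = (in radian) 30.68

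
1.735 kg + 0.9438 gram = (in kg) 1.736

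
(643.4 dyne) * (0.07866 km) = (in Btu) 0.0004797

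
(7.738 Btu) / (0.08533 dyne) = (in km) 9.568e+06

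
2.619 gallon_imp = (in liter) 11.91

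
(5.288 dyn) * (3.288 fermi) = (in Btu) 1.648e-22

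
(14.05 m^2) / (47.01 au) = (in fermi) 1998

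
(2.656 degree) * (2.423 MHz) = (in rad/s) 1.123e+05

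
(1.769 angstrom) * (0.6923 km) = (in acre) 3.026e-11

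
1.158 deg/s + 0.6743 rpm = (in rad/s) 0.09082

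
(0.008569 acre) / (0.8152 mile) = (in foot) 0.08672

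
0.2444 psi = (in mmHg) 12.64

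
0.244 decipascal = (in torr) 0.000183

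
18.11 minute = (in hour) 0.3018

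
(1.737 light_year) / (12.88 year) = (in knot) 7.864e+07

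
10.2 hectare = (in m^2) 1.02e+05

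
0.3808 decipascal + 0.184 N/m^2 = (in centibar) 0.0002221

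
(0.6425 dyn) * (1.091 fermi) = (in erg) 7.01e-14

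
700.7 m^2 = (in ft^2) 7542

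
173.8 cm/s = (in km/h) 6.257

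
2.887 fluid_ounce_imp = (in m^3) 8.203e-05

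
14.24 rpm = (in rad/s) 1.491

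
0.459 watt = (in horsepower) 0.0006155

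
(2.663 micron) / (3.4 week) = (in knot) 2.517e-12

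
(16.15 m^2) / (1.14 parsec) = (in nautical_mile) 2.479e-19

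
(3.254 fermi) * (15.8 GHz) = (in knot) 9.994e-05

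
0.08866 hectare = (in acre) 0.2191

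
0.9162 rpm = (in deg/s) 5.497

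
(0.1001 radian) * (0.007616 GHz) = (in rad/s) 7.624e+05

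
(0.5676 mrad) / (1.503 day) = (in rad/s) 4.371e-09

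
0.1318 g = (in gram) 0.1318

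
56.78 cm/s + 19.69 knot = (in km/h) 38.51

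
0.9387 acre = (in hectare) 0.3799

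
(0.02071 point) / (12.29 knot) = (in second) 1.156e-06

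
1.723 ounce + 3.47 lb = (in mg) 1.623e+06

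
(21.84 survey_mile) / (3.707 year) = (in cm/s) 0.03007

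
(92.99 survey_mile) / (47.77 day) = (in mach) 0.0001065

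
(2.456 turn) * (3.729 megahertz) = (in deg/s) 3.297e+09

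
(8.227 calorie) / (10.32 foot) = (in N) 10.94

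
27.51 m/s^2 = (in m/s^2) 27.51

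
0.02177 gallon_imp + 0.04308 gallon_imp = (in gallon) 0.07788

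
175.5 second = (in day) 0.002031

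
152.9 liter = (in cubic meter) 0.1529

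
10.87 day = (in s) 9.392e+05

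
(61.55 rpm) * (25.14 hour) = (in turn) 9.284e+04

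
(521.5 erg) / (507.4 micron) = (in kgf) 0.01048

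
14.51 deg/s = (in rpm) 2.418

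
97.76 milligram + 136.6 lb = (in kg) 61.96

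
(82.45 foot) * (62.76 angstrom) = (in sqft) 1.698e-06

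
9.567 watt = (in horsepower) 0.01283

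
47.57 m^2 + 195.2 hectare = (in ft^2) 2.101e+07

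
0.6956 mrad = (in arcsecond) 143.5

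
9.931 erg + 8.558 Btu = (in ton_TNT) 2.158e-06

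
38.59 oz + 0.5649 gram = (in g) 1095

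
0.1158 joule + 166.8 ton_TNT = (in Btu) 6.615e+08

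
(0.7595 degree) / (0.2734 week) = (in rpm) 7.655e-07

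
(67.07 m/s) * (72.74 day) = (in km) 4.215e+05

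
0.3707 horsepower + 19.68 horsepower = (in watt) 1.495e+04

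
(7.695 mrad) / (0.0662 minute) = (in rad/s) 0.001937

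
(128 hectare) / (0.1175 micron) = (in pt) 3.088e+16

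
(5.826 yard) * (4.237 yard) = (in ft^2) 222.2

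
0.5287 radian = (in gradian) 33.66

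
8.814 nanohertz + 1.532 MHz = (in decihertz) 1.532e+07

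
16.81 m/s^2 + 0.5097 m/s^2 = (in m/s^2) 17.32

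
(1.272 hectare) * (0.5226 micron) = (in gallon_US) 1.756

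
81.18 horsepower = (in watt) 6.054e+04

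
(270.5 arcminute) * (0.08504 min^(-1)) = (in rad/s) 0.0001115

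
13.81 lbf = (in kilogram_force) 6.264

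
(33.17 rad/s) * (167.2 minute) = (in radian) 3.328e+05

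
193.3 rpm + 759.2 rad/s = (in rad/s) 779.4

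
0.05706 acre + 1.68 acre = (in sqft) 7.567e+04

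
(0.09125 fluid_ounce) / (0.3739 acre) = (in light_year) 1.885e-25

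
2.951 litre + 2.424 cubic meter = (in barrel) 15.27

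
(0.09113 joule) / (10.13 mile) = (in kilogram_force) 5.7e-07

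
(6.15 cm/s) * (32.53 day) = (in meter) 1.729e+05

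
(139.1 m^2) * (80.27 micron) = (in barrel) 0.07023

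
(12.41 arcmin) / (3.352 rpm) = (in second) 0.01028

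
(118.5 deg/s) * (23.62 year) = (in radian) 1.541e+09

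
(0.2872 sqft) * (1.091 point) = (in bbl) 6.459e-05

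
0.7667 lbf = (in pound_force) 0.7667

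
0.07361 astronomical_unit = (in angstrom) 1.101e+20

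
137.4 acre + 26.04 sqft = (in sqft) 5.985e+06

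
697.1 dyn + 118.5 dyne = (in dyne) 815.6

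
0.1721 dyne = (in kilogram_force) 1.755e-07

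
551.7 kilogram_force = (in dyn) 5.41e+08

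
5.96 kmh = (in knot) 3.218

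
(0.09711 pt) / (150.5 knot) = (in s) 4.425e-07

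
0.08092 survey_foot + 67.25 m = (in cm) 6727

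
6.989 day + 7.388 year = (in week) 386.2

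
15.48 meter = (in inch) 609.4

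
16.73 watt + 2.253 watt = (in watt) 18.98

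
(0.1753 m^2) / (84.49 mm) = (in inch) 81.69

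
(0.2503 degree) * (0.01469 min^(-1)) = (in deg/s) 6.128e-05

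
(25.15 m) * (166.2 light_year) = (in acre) 9.772e+15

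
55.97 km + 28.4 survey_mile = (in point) 2.882e+08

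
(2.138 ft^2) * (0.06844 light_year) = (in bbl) 8.089e+14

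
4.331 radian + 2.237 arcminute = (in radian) 4.332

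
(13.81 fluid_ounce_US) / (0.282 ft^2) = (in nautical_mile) 8.417e-06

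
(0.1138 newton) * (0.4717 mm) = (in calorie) 1.283e-05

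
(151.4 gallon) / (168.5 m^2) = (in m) 0.003401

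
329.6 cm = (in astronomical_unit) 2.203e-11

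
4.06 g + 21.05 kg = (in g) 2.105e+04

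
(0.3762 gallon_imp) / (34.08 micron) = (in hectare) 0.005018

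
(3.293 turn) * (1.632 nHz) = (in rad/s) 3.377e-08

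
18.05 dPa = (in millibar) 0.01805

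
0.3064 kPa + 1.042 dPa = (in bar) 0.003065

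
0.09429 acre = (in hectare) 0.03816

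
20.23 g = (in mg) 2.023e+04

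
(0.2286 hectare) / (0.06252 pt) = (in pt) 2.938e+11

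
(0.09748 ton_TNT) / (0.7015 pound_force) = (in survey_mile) 8.122e+04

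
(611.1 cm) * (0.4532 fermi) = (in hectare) 2.77e-19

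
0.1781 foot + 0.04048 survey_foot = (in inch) 2.623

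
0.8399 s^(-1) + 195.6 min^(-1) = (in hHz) 0.041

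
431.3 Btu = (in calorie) 1.088e+05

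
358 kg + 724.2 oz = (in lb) 834.5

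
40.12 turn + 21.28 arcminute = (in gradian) 1.605e+04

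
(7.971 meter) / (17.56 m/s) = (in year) 1.439e-08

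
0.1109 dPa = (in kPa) 1.109e-05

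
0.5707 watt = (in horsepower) 0.0007653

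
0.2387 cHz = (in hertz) 0.002387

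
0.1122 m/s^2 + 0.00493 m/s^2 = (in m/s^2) 0.1171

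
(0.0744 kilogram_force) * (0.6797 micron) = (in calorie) 1.185e-07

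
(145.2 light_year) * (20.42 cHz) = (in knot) 5.453e+17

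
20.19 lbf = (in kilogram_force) 9.158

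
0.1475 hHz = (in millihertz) 1.475e+04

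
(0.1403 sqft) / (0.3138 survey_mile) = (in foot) 8.468e-05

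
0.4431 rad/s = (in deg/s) 25.39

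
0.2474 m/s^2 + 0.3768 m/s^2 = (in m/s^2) 0.6242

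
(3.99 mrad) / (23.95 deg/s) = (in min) 0.0001591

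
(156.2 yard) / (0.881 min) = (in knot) 5.252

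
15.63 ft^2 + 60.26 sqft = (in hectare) 0.000705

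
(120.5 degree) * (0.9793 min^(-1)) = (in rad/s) 0.03433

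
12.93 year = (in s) 4.078e+08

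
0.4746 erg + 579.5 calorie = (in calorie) 579.5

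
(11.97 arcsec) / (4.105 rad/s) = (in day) 1.636e-10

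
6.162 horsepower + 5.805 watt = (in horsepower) 6.17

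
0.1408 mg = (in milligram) 0.1408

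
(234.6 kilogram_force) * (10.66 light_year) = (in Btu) 2.199e+17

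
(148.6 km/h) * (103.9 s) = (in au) 2.867e-08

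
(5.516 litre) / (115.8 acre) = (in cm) 1.177e-06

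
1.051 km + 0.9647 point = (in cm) 1.051e+05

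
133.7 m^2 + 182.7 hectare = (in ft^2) 1.967e+07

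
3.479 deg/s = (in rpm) 0.5798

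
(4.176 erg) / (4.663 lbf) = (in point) 5.707e-05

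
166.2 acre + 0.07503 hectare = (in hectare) 67.33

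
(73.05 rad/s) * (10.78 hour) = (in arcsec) 5.847e+11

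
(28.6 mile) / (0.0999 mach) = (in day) 0.01566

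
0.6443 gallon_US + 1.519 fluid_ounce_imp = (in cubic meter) 0.002482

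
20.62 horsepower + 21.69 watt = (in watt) 1.54e+04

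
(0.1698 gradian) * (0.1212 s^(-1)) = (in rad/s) 0.0003233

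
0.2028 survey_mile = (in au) 2.182e-09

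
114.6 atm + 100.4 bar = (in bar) 216.5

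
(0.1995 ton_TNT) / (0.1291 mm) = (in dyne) 6.466e+17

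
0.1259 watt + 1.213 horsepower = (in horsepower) 1.213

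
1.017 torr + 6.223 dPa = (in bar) 0.001362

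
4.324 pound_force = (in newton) 19.23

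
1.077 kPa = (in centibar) 1.077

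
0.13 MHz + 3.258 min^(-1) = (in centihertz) 1.3e+07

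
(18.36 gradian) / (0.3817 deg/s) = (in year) 1.373e-06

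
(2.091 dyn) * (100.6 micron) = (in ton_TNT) 5.028e-19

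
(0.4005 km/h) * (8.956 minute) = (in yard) 65.38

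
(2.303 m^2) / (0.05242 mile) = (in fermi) 2.73e+13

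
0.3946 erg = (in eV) 2.463e+11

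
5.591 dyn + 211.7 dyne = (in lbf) 0.0004885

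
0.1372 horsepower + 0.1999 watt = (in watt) 102.5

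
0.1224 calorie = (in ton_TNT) 1.224e-10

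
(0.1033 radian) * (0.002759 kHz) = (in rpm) 2.722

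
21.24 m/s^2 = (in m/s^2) 21.24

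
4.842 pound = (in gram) 2196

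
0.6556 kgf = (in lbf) 1.445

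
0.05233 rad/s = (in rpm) 0.4997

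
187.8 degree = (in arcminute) 1.127e+04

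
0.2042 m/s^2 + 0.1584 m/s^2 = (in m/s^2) 0.3626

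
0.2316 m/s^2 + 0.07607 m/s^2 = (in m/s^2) 0.3077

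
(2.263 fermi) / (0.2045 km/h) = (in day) 4.611e-19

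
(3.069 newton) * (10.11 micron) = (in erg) 310.3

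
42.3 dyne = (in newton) 0.000423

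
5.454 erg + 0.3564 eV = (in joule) 5.454e-07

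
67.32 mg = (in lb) 0.0001484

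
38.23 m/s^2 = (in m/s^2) 38.23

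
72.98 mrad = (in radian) 0.07298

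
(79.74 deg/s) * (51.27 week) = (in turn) 6.868e+06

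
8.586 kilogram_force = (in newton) 84.2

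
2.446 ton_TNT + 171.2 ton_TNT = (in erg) 7.265e+18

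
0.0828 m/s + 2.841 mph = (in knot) 2.63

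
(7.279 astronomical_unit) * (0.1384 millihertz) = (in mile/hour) 3.371e+08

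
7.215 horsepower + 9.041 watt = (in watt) 5389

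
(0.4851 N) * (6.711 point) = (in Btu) 1.089e-06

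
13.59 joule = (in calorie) 3.248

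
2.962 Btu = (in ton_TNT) 7.469e-07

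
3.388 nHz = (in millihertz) 3.388e-06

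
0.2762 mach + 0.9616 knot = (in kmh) 340.3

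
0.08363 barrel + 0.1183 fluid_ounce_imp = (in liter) 13.3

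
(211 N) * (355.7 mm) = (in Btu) 0.07114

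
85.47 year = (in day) 3.12e+04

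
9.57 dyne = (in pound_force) 2.151e-05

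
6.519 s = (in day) 7.545e-05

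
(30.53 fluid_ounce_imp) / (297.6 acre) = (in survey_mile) 4.476e-13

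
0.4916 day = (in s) 4.247e+04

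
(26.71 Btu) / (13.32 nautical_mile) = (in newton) 1.142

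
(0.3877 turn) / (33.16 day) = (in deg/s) 4.872e-05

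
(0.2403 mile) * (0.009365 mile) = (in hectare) 0.5829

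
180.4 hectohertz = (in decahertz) 1804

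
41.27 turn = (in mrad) 2.593e+05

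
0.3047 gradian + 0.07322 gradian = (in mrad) 5.936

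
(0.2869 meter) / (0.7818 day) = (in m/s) 4.247e-06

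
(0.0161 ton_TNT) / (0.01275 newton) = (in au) 0.03532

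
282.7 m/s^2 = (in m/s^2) 282.7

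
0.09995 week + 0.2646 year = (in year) 0.2665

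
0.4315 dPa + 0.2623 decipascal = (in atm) 6.847e-07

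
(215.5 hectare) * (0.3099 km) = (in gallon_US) 1.764e+11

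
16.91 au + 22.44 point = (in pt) 7.171e+15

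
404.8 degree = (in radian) 7.065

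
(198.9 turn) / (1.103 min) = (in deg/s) 1082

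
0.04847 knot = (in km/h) 0.08977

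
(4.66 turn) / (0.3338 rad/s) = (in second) 87.72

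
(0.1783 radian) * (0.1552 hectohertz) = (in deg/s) 158.5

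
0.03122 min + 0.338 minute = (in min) 0.3692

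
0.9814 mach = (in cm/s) 3.342e+04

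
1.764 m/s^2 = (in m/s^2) 1.764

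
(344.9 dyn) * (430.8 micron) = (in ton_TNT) 3.551e-16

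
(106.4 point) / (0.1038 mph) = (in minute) 0.01348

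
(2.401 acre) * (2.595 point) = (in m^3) 8.895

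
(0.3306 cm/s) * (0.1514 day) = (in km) 0.04325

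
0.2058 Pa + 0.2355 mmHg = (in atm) 0.0003119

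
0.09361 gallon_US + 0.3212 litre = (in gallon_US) 0.1785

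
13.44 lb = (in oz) 215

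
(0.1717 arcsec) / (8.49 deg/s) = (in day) 6.502e-11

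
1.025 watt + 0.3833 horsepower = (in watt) 286.9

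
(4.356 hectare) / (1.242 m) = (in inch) 1.381e+06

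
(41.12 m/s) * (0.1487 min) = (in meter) 366.9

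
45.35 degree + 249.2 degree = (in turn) 0.8182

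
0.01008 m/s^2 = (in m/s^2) 0.01008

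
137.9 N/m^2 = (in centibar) 0.1379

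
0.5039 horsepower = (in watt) 375.8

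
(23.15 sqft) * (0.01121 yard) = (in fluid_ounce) 745.5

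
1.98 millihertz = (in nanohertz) 1.98e+06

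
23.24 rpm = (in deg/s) 139.4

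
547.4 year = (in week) 2.854e+04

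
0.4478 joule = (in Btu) 0.0004244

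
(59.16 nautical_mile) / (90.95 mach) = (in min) 0.05897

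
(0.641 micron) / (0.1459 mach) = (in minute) 2.15e-10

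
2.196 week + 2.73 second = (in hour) 368.9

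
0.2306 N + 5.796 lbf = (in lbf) 5.848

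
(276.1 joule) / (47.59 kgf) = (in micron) 5.916e+05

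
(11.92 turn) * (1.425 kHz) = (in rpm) 1.019e+06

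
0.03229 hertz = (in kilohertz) 3.229e-05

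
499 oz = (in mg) 1.415e+07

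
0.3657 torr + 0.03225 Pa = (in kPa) 0.04879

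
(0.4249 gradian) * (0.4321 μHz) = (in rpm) 2.754e-08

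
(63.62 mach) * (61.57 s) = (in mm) 1.334e+09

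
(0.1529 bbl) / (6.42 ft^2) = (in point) 115.5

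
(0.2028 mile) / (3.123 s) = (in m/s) 104.5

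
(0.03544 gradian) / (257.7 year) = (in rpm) 6.541e-13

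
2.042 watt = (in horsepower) 0.002738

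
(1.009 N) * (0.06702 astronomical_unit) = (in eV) 6.314e+28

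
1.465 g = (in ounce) 0.05168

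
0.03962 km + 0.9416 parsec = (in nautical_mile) 1.569e+13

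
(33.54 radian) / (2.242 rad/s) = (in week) 2.474e-05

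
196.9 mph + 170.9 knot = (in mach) 0.5167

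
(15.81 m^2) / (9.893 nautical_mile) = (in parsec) 2.796e-20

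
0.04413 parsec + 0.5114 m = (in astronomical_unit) 9102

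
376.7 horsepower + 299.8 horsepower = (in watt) 5.045e+05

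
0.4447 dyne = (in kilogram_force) 4.535e-07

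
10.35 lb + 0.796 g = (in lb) 10.35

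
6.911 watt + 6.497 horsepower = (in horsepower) 6.506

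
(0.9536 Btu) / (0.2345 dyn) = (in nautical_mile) 2.317e+05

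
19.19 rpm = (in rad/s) 2.01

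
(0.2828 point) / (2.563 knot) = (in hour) 2.102e-08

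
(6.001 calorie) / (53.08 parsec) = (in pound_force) 3.446e-18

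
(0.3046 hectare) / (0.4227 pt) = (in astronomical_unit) 0.0001365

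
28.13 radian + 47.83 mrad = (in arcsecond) 5.812e+06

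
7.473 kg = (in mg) 7.473e+06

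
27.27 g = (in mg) 2.727e+04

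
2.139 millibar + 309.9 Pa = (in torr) 3.929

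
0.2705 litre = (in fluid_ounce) 9.147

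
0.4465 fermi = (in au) 2.985e-27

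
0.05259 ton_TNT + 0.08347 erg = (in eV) 1.373e+27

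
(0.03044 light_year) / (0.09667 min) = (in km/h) 1.787e+14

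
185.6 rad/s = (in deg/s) 1.063e+04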